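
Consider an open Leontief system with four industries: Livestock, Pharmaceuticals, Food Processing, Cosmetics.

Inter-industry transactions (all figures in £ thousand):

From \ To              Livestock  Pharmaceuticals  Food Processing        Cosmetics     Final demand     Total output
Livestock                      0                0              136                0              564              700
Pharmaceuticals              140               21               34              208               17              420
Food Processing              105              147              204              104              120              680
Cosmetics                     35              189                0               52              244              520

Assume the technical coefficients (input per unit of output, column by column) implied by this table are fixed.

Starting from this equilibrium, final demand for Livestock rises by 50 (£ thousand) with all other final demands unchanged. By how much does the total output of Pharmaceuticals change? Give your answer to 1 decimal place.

Δx_P = 17.8

Technical coefficients a_ij = z_ij / X_j:
  a_LL = 0/700 = 0.00, a_PL = 140/700 = 0.20, a_FL = 105/700 = 0.15, a_CL = 35/700 = 0.05
  a_LP = 0/420 = 0.00, a_PP = 21/420 = 0.05, a_FP = 147/420 = 0.35, a_CP = 189/420 = 0.45
  a_LF = 136/680 = 0.20, a_PF = 34/680 = 0.05, a_FF = 204/680 = 0.30, a_CF = 0/680 = 0.00
  a_LC = 0/520 = 0.00, a_PC = 208/520 = 0.40, a_FC = 104/520 = 0.20, a_CC = 52/520 = 0.10
I − A =
  [   1.00     0.00    -0.20     0.00]
  [  -0.20     0.95    -0.05    -0.40]
  [  -0.15    -0.35     0.70    -0.20]
  [  -0.05    -0.45     0.00     0.90]
Compute the cofactors C_ij = (−1)^(i+j)·(3×3 minor ij) of I−A; the adjugate is their transpose:
adj(I−A) = Cᵀ =
  [ 0.45225   0.08100   0.13500   0.06600]
  [ 0.14725   0.60100   0.08500   0.28600]
  [ 0.19875   0.40500   0.67500   0.33000]
  [ 0.09875   0.30500   0.05000   0.60500]
det(I−A) = Σ_j (I−A)_1j·C_1j = (1.00)(0.45225) + (0.00)(0.14725) + (-0.20)(0.19875) + (0.00)(0.09875) = 0.4125
(I − A)⁻¹ = adj(I−A) / det(I−A) ≈
  [   1.0964     0.1964     0.3273     0.1600]
  [   0.3570     1.4570     0.2061     0.6933]
  [   0.4818     0.9818     1.6364     0.8000]
  [   0.2394     0.7394     0.1212     1.4667]
Δx = (I − A)⁻¹ Δd with Δd having +50 in the Livestock component and 0 elsewhere.
So Δx_P = L_PL · (+50), where L_PL = adj(I−A)_PL / det(I−A) = 0.14725 / 0.4125.
Δx_P = 0.14725 × (+50) / 0.4125 = 7.3625 / 0.4125 ≈ 17.8.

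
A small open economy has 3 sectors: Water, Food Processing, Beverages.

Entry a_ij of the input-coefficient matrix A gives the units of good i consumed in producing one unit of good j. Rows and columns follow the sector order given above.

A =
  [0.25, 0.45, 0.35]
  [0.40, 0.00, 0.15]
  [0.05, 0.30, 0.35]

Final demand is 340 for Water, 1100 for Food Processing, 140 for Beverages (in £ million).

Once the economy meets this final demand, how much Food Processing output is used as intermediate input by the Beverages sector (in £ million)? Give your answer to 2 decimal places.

z_23 = 224.47

I − A =
  [   0.75    -0.45    -0.35]
  [  -0.40     1.00    -0.15]
  [  -0.05    -0.30     0.65]
Cofactors of I−A, C_ij = (−1)^(i+j)·(minor ij) (rows/columns in the sector order above):
  C_11 = (1.00)(0.65) − (-0.15)(-0.30) = 0.6050
  C_12 = −[(-0.40)(0.65) − (-0.15)(-0.05)] = 0.2675
  C_13 = (-0.40)(-0.30) − (1.00)(-0.05) = 0.1700
  C_21 = −[(-0.45)(0.65) − (-0.35)(-0.30)] = 0.3975
  C_22 = (0.75)(0.65) − (-0.35)(-0.05) = 0.4700
  C_23 = −[(0.75)(-0.30) − (-0.45)(-0.05)] = 0.2475
  C_31 = (-0.45)(-0.15) − (-0.35)(1.00) = 0.4175
  C_32 = −[(0.75)(-0.15) − (-0.35)(-0.40)] = 0.2525
  C_33 = (0.75)(1.00) − (-0.45)(-0.40) = 0.5700
det(I−A) = Σ_j (I−A)_1j·C_1j = (0.75)(0.6050) + (-0.45)(0.2675) + (-0.35)(0.1700) = 0.273875
adj(I−A) = Cᵀ =
  [ 0.6050   0.3975   0.4175]
  [ 0.2675   0.4700   0.2525]
  [ 0.1700   0.2475   0.5700]
(I − A)⁻¹ = adj(I−A) / det(I−A) ≈
  [   2.2090     1.4514     1.5244]
  [   0.9767     1.7161     0.9220]
  [   0.6207     0.9037     2.0812]
First solve x = (I − A)⁻¹ d = adj(I−A)·d / det(I−A); in particular x_3 = (0.1700·340 + 0.2475·1100 + 0.5700·140) / 0.273875 = 409.85 / 0.273875 ≈ 1496.4856.
Intermediate flow from 2 to 3: z_23 = a_23 · x_3 = 0.15 × 409.85 / 0.273875 = 61.4775 / 0.273875 ≈ 224.47.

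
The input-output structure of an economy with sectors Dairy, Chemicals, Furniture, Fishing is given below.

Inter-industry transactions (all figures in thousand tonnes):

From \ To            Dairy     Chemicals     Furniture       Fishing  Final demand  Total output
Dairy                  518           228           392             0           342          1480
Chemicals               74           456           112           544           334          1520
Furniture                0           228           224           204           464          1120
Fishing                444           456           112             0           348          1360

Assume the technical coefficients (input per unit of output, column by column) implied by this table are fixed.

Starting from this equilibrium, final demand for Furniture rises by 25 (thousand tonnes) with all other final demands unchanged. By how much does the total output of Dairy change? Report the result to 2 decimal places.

Δx_1 = 23.68

Technical coefficients a_ij = z_ij / X_j:
  a_11 = 518/1480 = 0.35, a_21 = 74/1480 = 0.05, a_31 = 0/1480 = 0.00, a_41 = 444/1480 = 0.30
  a_12 = 228/1520 = 0.15, a_22 = 456/1520 = 0.30, a_32 = 228/1520 = 0.15, a_42 = 456/1520 = 0.30
  a_13 = 392/1120 = 0.35, a_23 = 112/1120 = 0.10, a_33 = 224/1120 = 0.20, a_43 = 112/1120 = 0.10
  a_14 = 0/1360 = 0.00, a_24 = 544/1360 = 0.40, a_34 = 204/1360 = 0.15, a_44 = 0/1360 = 0.00
I − A =
  [   0.65    -0.15    -0.35     0.00]
  [  -0.05     0.70    -0.10    -0.40]
  [   0.00    -0.15     0.80    -0.15]
  [  -0.30    -0.30    -0.10     1.00]
Compute the cofactors C_ij = (−1)^(i+j)·(3×3 minor ij) of I−A; the adjugate is their transpose:
adj(I−A) = Cᵀ =
  [ 0.428000   0.186000   0.224000   0.108000]
  [ 0.139750   0.494500   0.150500   0.220375]
  [ 0.059250   0.133500   0.351500   0.106125]
  [ 0.176250   0.217500   0.147500   0.345625]
det(I−A) = Σ_j (I−A)_1j·C_1j = (0.65)(0.428000) + (-0.15)(0.139750) + (-0.35)(0.059250) + (0.00)(0.176250) = 0.2365
(I − A)⁻¹ = adj(I−A) / det(I−A) ≈
  [   1.8097     0.7865     0.9471     0.4567]
  [   0.5909     2.0909     0.6364     0.9318]
  [   0.2505     0.5645     1.4863     0.4487]
  [   0.7452     0.9197     0.6237     1.4614]
Δx = (I − A)⁻¹ Δd with Δd having +25 in the Furniture component and 0 elsewhere.
So Δx_1 = L_13 · (+25), where L_13 = adj(I−A)_13 / det(I−A) = 0.224000 / 0.2365.
Δx_1 = 0.224000 × (+25) / 0.2365 = 5.60 / 0.2365 ≈ 23.68.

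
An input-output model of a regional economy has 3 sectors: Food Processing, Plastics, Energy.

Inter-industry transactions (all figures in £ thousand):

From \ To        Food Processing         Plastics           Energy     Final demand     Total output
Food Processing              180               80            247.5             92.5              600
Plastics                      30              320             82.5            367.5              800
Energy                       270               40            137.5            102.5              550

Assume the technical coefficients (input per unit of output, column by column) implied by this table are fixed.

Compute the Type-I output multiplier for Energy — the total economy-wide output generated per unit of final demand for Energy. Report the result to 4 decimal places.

m_3 = 4.6851

Technical coefficients a_ij = z_ij / X_j:
  a_11 = 180/600 = 0.30, a_21 = 30/600 = 0.05, a_31 = 270/600 = 0.45
  a_12 = 80/800 = 0.10, a_22 = 320/800 = 0.40, a_32 = 40/800 = 0.05
  a_13 = 247.5/550 = 0.45, a_23 = 82.5/550 = 0.15, a_33 = 137.5/550 = 0.25
I − A =
  [   0.70    -0.10    -0.45]
  [  -0.05     0.60    -0.15]
  [  -0.45    -0.05     0.75]
Cofactors of I−A, C_ij = (−1)^(i+j)·(minor ij) (rows/columns in the sector order above):
  C_11 = (0.60)(0.75) − (-0.15)(-0.05) = 0.4425
  C_12 = −[(-0.05)(0.75) − (-0.15)(-0.45)] = 0.1050
  C_13 = (-0.05)(-0.05) − (0.60)(-0.45) = 0.2725
  C_21 = −[(-0.10)(0.75) − (-0.45)(-0.05)] = 0.0975
  C_22 = (0.70)(0.75) − (-0.45)(-0.45) = 0.3225
  C_23 = −[(0.70)(-0.05) − (-0.10)(-0.45)] = 0.0800
  C_31 = (-0.10)(-0.15) − (-0.45)(0.60) = 0.2850
  C_32 = −[(0.70)(-0.15) − (-0.45)(-0.05)] = 0.1275
  C_33 = (0.70)(0.60) − (-0.10)(-0.05) = 0.4150
det(I−A) = Σ_j (I−A)_1j·C_1j = (0.70)(0.4425) + (-0.10)(0.1050) + (-0.45)(0.2725) = 0.176625
adj(I−A) = Cᵀ =
  [ 0.4425   0.0975   0.2850]
  [ 0.1050   0.3225   0.1275]
  [ 0.2725   0.0800   0.4150]
(I − A)⁻¹ = adj(I−A) / det(I−A) ≈
  [   2.50531     0.55202     1.61359]
  [   0.59448     1.82590     0.72187]
  [   1.54282     0.45294     2.34961]
The output multiplier for sector j is the column-j sum of the Leontief inverse (I − A)⁻¹ = adj(I−A) / det(I−A).
Column 3 of adj(I−A): (0.2850, 0.1275, 0.4150); det(I−A) = 0.176625.
m_3 = (0.2850 + 0.1275 + 0.4150) / 0.176625 = 0.8275 / 0.176625 ≈ 4.6851.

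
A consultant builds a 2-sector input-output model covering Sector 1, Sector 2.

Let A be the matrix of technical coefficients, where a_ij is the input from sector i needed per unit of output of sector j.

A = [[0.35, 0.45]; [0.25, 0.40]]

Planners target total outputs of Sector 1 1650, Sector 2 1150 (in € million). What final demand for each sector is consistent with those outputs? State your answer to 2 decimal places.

I − A =
  [   0.65    -0.45]
  [  -0.25     0.60]
d = (I − A) x:
  d_1 = (+0.65)·1650 + (-0.45)·1150 = 555.00
  d_2 = (-0.25)·1650 + (+0.60)·1150 = 277.50

d_1 = 555.00, d_2 = 277.50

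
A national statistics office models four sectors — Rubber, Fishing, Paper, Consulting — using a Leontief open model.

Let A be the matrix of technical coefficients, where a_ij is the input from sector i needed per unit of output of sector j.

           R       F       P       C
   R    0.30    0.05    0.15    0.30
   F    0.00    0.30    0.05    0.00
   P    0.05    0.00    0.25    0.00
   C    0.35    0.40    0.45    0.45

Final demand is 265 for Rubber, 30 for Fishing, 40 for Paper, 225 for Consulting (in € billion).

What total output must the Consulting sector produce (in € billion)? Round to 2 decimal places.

I − A =
  [   0.70    -0.05    -0.15    -0.30]
  [   0.00     0.70    -0.05     0.00]
  [  -0.05     0.00     0.75     0.00]
  [  -0.35    -0.40    -0.45     0.55]
Compute the cofactors C_ij = (−1)^(i+j)·(3×3 minor ij) of I−A; the adjugate is their transpose:
adj(I−A) = Cᵀ =
  [ 0.288750   0.110625   0.159625   0.157500]
  [ 0.001375   0.199125   0.014000   0.000750]
  [ 0.019250   0.007375   0.196000   0.010500]
  [ 0.200500   0.221250   0.272125   0.362125]
det(I−A) = Σ_j (I−A)_1j·C_1j = (0.70)(0.288750) + (-0.05)(0.001375) + (-0.15)(0.019250) + (-0.30)(0.200500) = 0.13901875
(I − A)⁻¹ = adj(I−A) / det(I−A) ≈
  [   2.0771     0.7958     1.1482     1.1329]
  [   0.0099     1.4324     0.1007     0.0054]
  [   0.1385     0.0531     1.4099     0.0755]
  [   1.4423     1.5915     1.9575     2.6049]
x = (I − A)⁻¹ d = adj(I−A)·d / det(I−A), with det(I−A) = 0.13901875:
  x_R = (0.288750·265 + 0.110625·30 + 0.159625·40 + 0.157500·225) / 0.13901875 = 121.66 / 0.13901875 ≈ 875.13
  x_F = (0.001375·265 + 0.199125·30 + 0.014000·40 + 0.000750·225) / 0.13901875 = 7.066875 / 0.13901875 ≈ 50.83
  x_P = (0.019250·265 + 0.007375·30 + 0.196000·40 + 0.010500·225) / 0.13901875 = 15.525 / 0.13901875 ≈ 111.68
  x_C = (0.200500·265 + 0.221250·30 + 0.272125·40 + 0.362125·225) / 0.13901875 = 152.133125 / 0.13901875 ≈ 1094.34

x_C = 1094.34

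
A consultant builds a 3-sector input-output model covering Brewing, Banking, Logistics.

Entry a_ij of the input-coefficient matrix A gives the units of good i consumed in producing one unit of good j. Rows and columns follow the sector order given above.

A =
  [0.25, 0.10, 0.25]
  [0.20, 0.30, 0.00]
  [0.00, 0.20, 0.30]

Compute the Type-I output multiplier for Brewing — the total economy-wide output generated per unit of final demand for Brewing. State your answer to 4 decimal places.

I − A =
  [   0.75    -0.10    -0.25]
  [  -0.20     0.70     0.00]
  [   0.00    -0.20     0.70]
Cofactors of I−A, C_ij = (−1)^(i+j)·(minor ij) (rows/columns in the sector order above):
  C_11 = (0.70)(0.70) − (0.00)(-0.20) = 0.4900
  C_12 = −[(-0.20)(0.70) − (0.00)(0.00)] = 0.1400
  C_13 = (-0.20)(-0.20) − (0.70)(0.00) = 0.0400
  C_21 = −[(-0.10)(0.70) − (-0.25)(-0.20)] = 0.1200
  C_22 = (0.75)(0.70) − (-0.25)(0.00) = 0.5250
  C_23 = −[(0.75)(-0.20) − (-0.10)(0.00)] = 0.1500
  C_31 = (-0.10)(0.00) − (-0.25)(0.70) = 0.1750
  C_32 = −[(0.75)(0.00) − (-0.25)(-0.20)] = 0.0500
  C_33 = (0.75)(0.70) − (-0.10)(-0.20) = 0.5050
det(I−A) = Σ_j (I−A)_1j·C_1j = (0.75)(0.4900) + (-0.10)(0.1400) + (-0.25)(0.0400) = 0.3435
adj(I−A) = Cᵀ =
  [ 0.4900   0.1200   0.1750]
  [ 0.1400   0.5250   0.0500]
  [ 0.0400   0.1500   0.5050]
(I − A)⁻¹ = adj(I−A) / det(I−A) ≈
  [   1.42649     0.34934     0.50946]
  [   0.40757     1.52838     0.14556]
  [   0.11645     0.43668     1.47016]
The output multiplier for sector j is the column-j sum of the Leontief inverse (I − A)⁻¹ = adj(I−A) / det(I−A).
Column 1 of adj(I−A): (0.4900, 0.1400, 0.0400); det(I−A) = 0.3435.
m_1 = (0.4900 + 0.1400 + 0.0400) / 0.3435 = 0.67 / 0.3435 ≈ 1.9505.

m_1 = 1.9505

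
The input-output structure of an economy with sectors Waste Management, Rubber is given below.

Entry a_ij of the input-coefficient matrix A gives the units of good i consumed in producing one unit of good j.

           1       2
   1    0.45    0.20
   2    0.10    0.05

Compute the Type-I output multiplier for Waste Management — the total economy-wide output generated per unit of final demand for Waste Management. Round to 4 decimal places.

I − A =
  [   0.55    -0.20]
  [  -0.10     0.95]
det(I−A) = (0.55)(0.95) − (-0.20)(-0.10) = 0.5025
adj(I−A) = [[0.95, 0.20], [0.10, 0.55]]
(I − A)⁻¹ = adj(I−A) / det(I−A) ≈
  [   1.89055     0.39801]
  [   0.19900     1.09453]
The output multiplier for sector j is the column-j sum of the Leontief inverse (I − A)⁻¹ = adj(I−A) / det(I−A).
Column 1 of adj(I−A): (0.95, 0.10); det(I−A) = 0.5025.
m_1 = (0.95 + 0.10) / 0.5025 = 1.05 / 0.5025 ≈ 2.0896.

m_1 = 2.0896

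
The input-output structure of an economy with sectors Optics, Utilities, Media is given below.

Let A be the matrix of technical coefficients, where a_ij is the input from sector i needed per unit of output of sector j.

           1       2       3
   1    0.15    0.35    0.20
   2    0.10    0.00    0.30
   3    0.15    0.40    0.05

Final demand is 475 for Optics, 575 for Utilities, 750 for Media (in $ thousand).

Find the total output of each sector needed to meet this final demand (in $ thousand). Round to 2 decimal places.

x_1 = 1390.76, x_2 = 1163.80, x_3 = 1499.09

I − A =
  [   0.85    -0.35    -0.20]
  [  -0.10     1.00    -0.30]
  [  -0.15    -0.40     0.95]
Cofactors of I−A, C_ij = (−1)^(i+j)·(minor ij) (rows/columns in the sector order above):
  C_11 = (1.00)(0.95) − (-0.30)(-0.40) = 0.8300
  C_12 = −[(-0.10)(0.95) − (-0.30)(-0.15)] = 0.1400
  C_13 = (-0.10)(-0.40) − (1.00)(-0.15) = 0.1900
  C_21 = −[(-0.35)(0.95) − (-0.20)(-0.40)] = 0.4125
  C_22 = (0.85)(0.95) − (-0.20)(-0.15) = 0.7775
  C_23 = −[(0.85)(-0.40) − (-0.35)(-0.15)] = 0.3925
  C_31 = (-0.35)(-0.30) − (-0.20)(1.00) = 0.3050
  C_32 = −[(0.85)(-0.30) − (-0.20)(-0.10)] = 0.2750
  C_33 = (0.85)(1.00) − (-0.35)(-0.10) = 0.8150
det(I−A) = Σ_j (I−A)_1j·C_1j = (0.85)(0.8300) + (-0.35)(0.1400) + (-0.20)(0.1900) = 0.6185
adj(I−A) = Cᵀ =
  [ 0.8300   0.4125   0.3050]
  [ 0.1400   0.7775   0.2750]
  [ 0.1900   0.3925   0.8150]
(I − A)⁻¹ = adj(I−A) / det(I−A) ≈
  [   1.3420     0.6669     0.4931]
  [   0.2264     1.2571     0.4446]
  [   0.3072     0.6346     1.3177]
x = (I − A)⁻¹ d = adj(I−A)·d / det(I−A), with det(I−A) = 0.6185:
  x_1 = (0.8300·475 + 0.4125·575 + 0.3050·750) / 0.6185 = 860.1875 / 0.6185 ≈ 1390.76
  x_2 = (0.1400·475 + 0.7775·575 + 0.2750·750) / 0.6185 = 719.8125 / 0.6185 ≈ 1163.80
  x_3 = (0.1900·475 + 0.3925·575 + 0.8150·750) / 0.6185 = 927.1875 / 0.6185 ≈ 1499.09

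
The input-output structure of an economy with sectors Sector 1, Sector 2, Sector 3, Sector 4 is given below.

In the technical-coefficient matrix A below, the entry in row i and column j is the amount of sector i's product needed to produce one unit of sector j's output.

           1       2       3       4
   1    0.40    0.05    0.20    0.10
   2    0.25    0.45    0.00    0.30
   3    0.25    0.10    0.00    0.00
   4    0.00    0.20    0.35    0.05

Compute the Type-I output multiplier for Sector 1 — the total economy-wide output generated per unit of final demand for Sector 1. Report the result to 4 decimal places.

I − A =
  [   0.60    -0.05    -0.20    -0.10]
  [  -0.25     0.55     0.00    -0.30]
  [  -0.25    -0.10     1.00     0.00]
  [   0.00    -0.20    -0.35     0.95]
Compute the cofactors C_ij = (−1)^(i+j)·(3×3 minor ij) of I−A; the adjugate is their transpose:
adj(I−A) = Cᵀ =
  [ 0.452000   0.090000   0.117000   0.076000]
  [ 0.263750   0.513750   0.119250   0.190000]
  [ 0.139375   0.073875   0.260625   0.038000]
  [ 0.106875   0.135375   0.121125   0.285000]
det(I−A) = Σ_j (I−A)_1j·C_1j = (0.60)(0.452000) + (-0.05)(0.263750) + (-0.20)(0.139375) + (-0.10)(0.106875) = 0.21945
(I − A)⁻¹ = adj(I−A) / det(I−A) ≈
  [   2.05969     0.41012     0.53315     0.34632]
  [   1.20187     2.34108     0.54340     0.86580]
  [   0.63511     0.33664     1.18763     0.17316]
  [   0.48701     0.61688     0.55195     1.29870]
The output multiplier for sector j is the column-j sum of the Leontief inverse (I − A)⁻¹ = adj(I−A) / det(I−A).
Column 1 of adj(I−A): (0.452000, 0.263750, 0.139375, 0.106875); det(I−A) = 0.21945.
m_1 = (0.452000 + 0.263750 + 0.139375 + 0.106875) / 0.21945 = 0.962 / 0.21945 ≈ 4.3837.

m_1 = 4.3837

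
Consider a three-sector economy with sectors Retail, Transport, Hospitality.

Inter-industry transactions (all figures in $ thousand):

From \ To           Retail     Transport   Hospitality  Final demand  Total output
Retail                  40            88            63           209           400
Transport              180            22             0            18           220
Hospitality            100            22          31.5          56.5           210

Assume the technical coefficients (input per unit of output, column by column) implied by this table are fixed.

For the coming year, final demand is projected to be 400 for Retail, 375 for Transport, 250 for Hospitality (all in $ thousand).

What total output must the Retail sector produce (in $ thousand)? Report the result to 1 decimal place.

x_1 = 1127.1

Technical coefficients a_ij = z_ij / X_j:
  a_11 = 40/400 = 0.10, a_21 = 180/400 = 0.45, a_31 = 100/400 = 0.25
  a_12 = 88/220 = 0.40, a_22 = 22/220 = 0.10, a_32 = 22/220 = 0.10
  a_13 = 63/210 = 0.30, a_23 = 0/210 = 0.00, a_33 = 31.5/210 = 0.15
I − A =
  [   0.90    -0.40    -0.30]
  [  -0.45     0.90     0.00]
  [  -0.25    -0.10     0.85]
Cofactors of I−A, C_ij = (−1)^(i+j)·(minor ij) (rows/columns in the sector order above):
  C_11 = (0.90)(0.85) − (0.00)(-0.10) = 0.7650
  C_12 = −[(-0.45)(0.85) − (0.00)(-0.25)] = 0.3825
  C_13 = (-0.45)(-0.10) − (0.90)(-0.25) = 0.2700
  C_21 = −[(-0.40)(0.85) − (-0.30)(-0.10)] = 0.3700
  C_22 = (0.90)(0.85) − (-0.30)(-0.25) = 0.6900
  C_23 = −[(0.90)(-0.10) − (-0.40)(-0.25)] = 0.1900
  C_31 = (-0.40)(0.00) − (-0.30)(0.90) = 0.2700
  C_32 = −[(0.90)(0.00) − (-0.30)(-0.45)] = 0.1350
  C_33 = (0.90)(0.90) − (-0.40)(-0.45) = 0.6300
det(I−A) = Σ_j (I−A)_1j·C_1j = (0.90)(0.7650) + (-0.40)(0.3825) + (-0.30)(0.2700) = 0.4545
adj(I−A) = Cᵀ =
  [ 0.7650   0.3700   0.2700]
  [ 0.3825   0.6900   0.1350]
  [ 0.2700   0.1900   0.6300]
(I − A)⁻¹ = adj(I−A) / det(I−A) ≈
  [   1.6832     0.8141     0.5941]
  [   0.8416     1.5182     0.2970]
  [   0.5941     0.4180     1.3861]
x = (I − A)⁻¹ d = adj(I−A)·d / det(I−A), with det(I−A) = 0.4545:
  x_1 = (0.7650·400 + 0.3700·375 + 0.2700·250) / 0.4545 = 512.25 / 0.4545 ≈ 1127.1
  x_2 = (0.3825·400 + 0.6900·375 + 0.1350·250) / 0.4545 = 445.50 / 0.4545 ≈ 980.2
  x_3 = (0.2700·400 + 0.1900·375 + 0.6300·250) / 0.4545 = 336.75 / 0.4545 ≈ 740.9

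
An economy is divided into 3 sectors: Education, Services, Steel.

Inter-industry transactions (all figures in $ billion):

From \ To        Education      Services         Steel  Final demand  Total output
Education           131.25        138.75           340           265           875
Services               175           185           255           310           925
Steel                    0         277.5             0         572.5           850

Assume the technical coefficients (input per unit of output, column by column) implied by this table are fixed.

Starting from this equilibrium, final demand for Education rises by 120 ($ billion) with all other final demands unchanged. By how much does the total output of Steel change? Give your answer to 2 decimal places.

Technical coefficients a_ij = z_ij / X_j:
  a_11 = 131.25/875 = 0.15, a_21 = 175/875 = 0.20, a_31 = 0/875 = 0.00
  a_12 = 138.75/925 = 0.15, a_22 = 185/925 = 0.20, a_32 = 277.5/925 = 0.30
  a_13 = 340/850 = 0.40, a_23 = 255/850 = 0.30, a_33 = 0/850 = 0.00
I − A =
  [   0.85    -0.15    -0.40]
  [  -0.20     0.80    -0.30]
  [   0.00    -0.30     1.00]
Cofactors of I−A, C_ij = (−1)^(i+j)·(minor ij) (rows/columns in the sector order above):
  C_11 = (0.80)(1.00) − (-0.30)(-0.30) = 0.7100
  C_12 = −[(-0.20)(1.00) − (-0.30)(0.00)] = 0.2000
  C_13 = (-0.20)(-0.30) − (0.80)(0.00) = 0.0600
  C_21 = −[(-0.15)(1.00) − (-0.40)(-0.30)] = 0.2700
  C_22 = (0.85)(1.00) − (-0.40)(0.00) = 0.8500
  C_23 = −[(0.85)(-0.30) − (-0.15)(0.00)] = 0.2550
  C_31 = (-0.15)(-0.30) − (-0.40)(0.80) = 0.3650
  C_32 = −[(0.85)(-0.30) − (-0.40)(-0.20)] = 0.3350
  C_33 = (0.85)(0.80) − (-0.15)(-0.20) = 0.6500
det(I−A) = Σ_j (I−A)_1j·C_1j = (0.85)(0.7100) + (-0.15)(0.2000) + (-0.40)(0.0600) = 0.5495
adj(I−A) = Cᵀ =
  [ 0.7100   0.2700   0.3650]
  [ 0.2000   0.8500   0.3350]
  [ 0.0600   0.2550   0.6500]
(I − A)⁻¹ = adj(I−A) / det(I−A) ≈
  [   1.2921     0.4914     0.6642]
  [   0.3640     1.5469     0.6096]
  [   0.1092     0.4641     1.1829]
Δx = (I − A)⁻¹ Δd with Δd having +120 in the Education component and 0 elsewhere.
So Δx_3 = L_31 · (+120), where L_31 = adj(I−A)_31 / det(I−A) = 0.0600 / 0.5495.
Δx_3 = 0.0600 × (+120) / 0.5495 = 7.20 / 0.5495 ≈ 13.10.

Δx_3 = 13.10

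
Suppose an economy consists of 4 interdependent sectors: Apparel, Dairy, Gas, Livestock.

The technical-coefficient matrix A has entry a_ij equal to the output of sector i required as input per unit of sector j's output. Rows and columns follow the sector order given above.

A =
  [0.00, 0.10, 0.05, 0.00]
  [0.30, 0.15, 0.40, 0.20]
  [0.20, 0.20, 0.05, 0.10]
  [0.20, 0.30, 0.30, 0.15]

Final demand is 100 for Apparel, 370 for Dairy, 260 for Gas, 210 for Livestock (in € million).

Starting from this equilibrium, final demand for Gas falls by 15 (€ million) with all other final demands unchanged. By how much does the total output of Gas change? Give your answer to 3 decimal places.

I − A =
  [   1.00    -0.10    -0.05     0.00]
  [  -0.30     0.85    -0.40    -0.20]
  [  -0.20    -0.20     0.95    -0.10]
  [  -0.20    -0.30    -0.30     0.85]
Compute the cofactors C_ij = (−1)^(i+j)·(3×3 minor ij) of I−A; the adjugate is their transpose:
adj(I−A) = Cᵀ =
  [ 0.511875   0.087750   0.073125   0.029250]
  [ 0.359250   0.768000   0.414750   0.229500]
  [ 0.217500   0.219000   0.633000   0.126000]
  [ 0.324000   0.369000   0.387000   0.679500]
det(I−A) = Σ_j (I−A)_1j·C_1j = (1.00)(0.511875) + (-0.10)(0.359250) + (-0.05)(0.217500) + (0.00)(0.324000) = 0.465075
(I − A)⁻¹ = adj(I−A) / det(I−A) ≈
  [   1.1006     0.1887     0.1572     0.0629]
  [   0.7725     1.6513     0.8918     0.4935]
  [   0.4677     0.4709     1.3611     0.2709]
  [   0.6967     0.7934     0.8321     1.4611]
Δx = (I − A)⁻¹ Δd with Δd having -15 in the Gas component and 0 elsewhere.
So Δx_3 = L_33 · (-15), where L_33 = adj(I−A)_33 / det(I−A) = 0.633000 / 0.465075.
Δx_3 = 0.633000 × (-15) / 0.465075 = -9.495 / 0.465075 ≈ -20.416.

Δx_3 = -20.416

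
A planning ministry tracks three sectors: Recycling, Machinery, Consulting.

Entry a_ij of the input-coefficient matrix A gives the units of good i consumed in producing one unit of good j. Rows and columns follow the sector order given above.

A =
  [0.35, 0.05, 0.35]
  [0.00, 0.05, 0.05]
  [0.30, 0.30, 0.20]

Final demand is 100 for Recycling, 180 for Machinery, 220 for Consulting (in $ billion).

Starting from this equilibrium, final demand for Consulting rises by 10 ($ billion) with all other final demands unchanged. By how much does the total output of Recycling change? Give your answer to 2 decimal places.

Δx_R = 8.73

I − A =
  [   0.65    -0.05    -0.35]
  [   0.00     0.95    -0.05]
  [  -0.30    -0.30     0.80]
Cofactors of I−A, C_ij = (−1)^(i+j)·(minor ij) (rows/columns in the sector order above):
  C_11 = (0.95)(0.80) − (-0.05)(-0.30) = 0.7450
  C_12 = −[(0.00)(0.80) − (-0.05)(-0.30)] = 0.0150
  C_13 = (0.00)(-0.30) − (0.95)(-0.30) = 0.2850
  C_21 = −[(-0.05)(0.80) − (-0.35)(-0.30)] = 0.1450
  C_22 = (0.65)(0.80) − (-0.35)(-0.30) = 0.4150
  C_23 = −[(0.65)(-0.30) − (-0.05)(-0.30)] = 0.2100
  C_31 = (-0.05)(-0.05) − (-0.35)(0.95) = 0.3350
  C_32 = −[(0.65)(-0.05) − (-0.35)(0.00)] = 0.0325
  C_33 = (0.65)(0.95) − (-0.05)(0.00) = 0.6175
det(I−A) = Σ_j (I−A)_1j·C_1j = (0.65)(0.7450) + (-0.05)(0.0150) + (-0.35)(0.2850) = 0.38375
adj(I−A) = Cᵀ =
  [ 0.7450   0.1450   0.3350]
  [ 0.0150   0.4150   0.0325]
  [ 0.2850   0.2100   0.6175]
(I − A)⁻¹ = adj(I−A) / det(I−A) ≈
  [   1.9414     0.3779     0.8730]
  [   0.0391     1.0814     0.0847]
  [   0.7427     0.5472     1.6091]
Δx = (I − A)⁻¹ Δd with Δd having +10 in the Consulting component and 0 elsewhere.
So Δx_R = L_RC · (+10), where L_RC = adj(I−A)_RC / det(I−A) = 0.3350 / 0.38375.
Δx_R = 0.3350 × (+10) / 0.38375 = 3.35 / 0.38375 ≈ 8.73.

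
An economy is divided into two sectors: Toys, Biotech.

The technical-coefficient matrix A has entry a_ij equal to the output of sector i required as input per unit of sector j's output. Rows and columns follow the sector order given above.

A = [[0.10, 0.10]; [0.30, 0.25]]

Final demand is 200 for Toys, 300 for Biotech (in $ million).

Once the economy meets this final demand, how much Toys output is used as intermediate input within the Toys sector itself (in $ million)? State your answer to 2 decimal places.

z_11 = 27.91

I − A =
  [   0.90    -0.10]
  [  -0.30     0.75]
det(I−A) = (0.90)(0.75) − (-0.10)(-0.30) = 0.6450
adj(I−A) = [[0.75, 0.10], [0.30, 0.90]]
(I − A)⁻¹ = adj(I−A) / det(I−A) ≈
  [   1.1628     0.1550]
  [   0.4651     1.3953]
First solve x = (I − A)⁻¹ d = adj(I−A)·d / det(I−A); in particular x_1 = (0.75·200 + 0.10·300) / 0.6450 = 180.00 / 0.6450 ≈ 279.0698.
Intermediate flow from 1 to 1: z_11 = a_11 · x_1 = 0.10 × 180.00 / 0.6450 = 18.00 / 0.6450 ≈ 27.91.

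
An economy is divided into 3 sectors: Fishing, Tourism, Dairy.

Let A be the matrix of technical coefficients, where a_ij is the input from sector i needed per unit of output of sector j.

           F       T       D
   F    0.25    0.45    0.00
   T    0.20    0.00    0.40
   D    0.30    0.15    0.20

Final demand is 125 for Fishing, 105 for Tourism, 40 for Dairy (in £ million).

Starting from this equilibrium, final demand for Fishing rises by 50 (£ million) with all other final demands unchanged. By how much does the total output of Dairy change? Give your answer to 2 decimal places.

I − A =
  [   0.75    -0.45     0.00]
  [  -0.20     1.00    -0.40]
  [  -0.30    -0.15     0.80]
Cofactors of I−A, C_ij = (−1)^(i+j)·(minor ij) (rows/columns in the sector order above):
  C_11 = (1.00)(0.80) − (-0.40)(-0.15) = 0.7400
  C_12 = −[(-0.20)(0.80) − (-0.40)(-0.30)] = 0.2800
  C_13 = (-0.20)(-0.15) − (1.00)(-0.30) = 0.3300
  C_21 = −[(-0.45)(0.80) − (0.00)(-0.15)] = 0.3600
  C_22 = (0.75)(0.80) − (0.00)(-0.30) = 0.6000
  C_23 = −[(0.75)(-0.15) − (-0.45)(-0.30)] = 0.2475
  C_31 = (-0.45)(-0.40) − (0.00)(1.00) = 0.1800
  C_32 = −[(0.75)(-0.40) − (0.00)(-0.20)] = 0.3000
  C_33 = (0.75)(1.00) − (-0.45)(-0.20) = 0.6600
det(I−A) = Σ_j (I−A)_1j·C_1j = (0.75)(0.7400) + (-0.45)(0.2800) + (0.00)(0.3300) = 0.4290
adj(I−A) = Cᵀ =
  [ 0.7400   0.3600   0.1800]
  [ 0.2800   0.6000   0.3000]
  [ 0.3300   0.2475   0.6600]
(I − A)⁻¹ = adj(I−A) / det(I−A) ≈
  [   1.7249     0.8392     0.4196]
  [   0.6527     1.3986     0.6993]
  [   0.7692     0.5769     1.5385]
Δx = (I − A)⁻¹ Δd with Δd having +50 in the Fishing component and 0 elsewhere.
So Δx_D = L_DF · (+50), where L_DF = adj(I−A)_DF / det(I−A) = 0.3300 / 0.4290.
Δx_D = 0.3300 × (+50) / 0.4290 = 16.50 / 0.4290 ≈ 38.46.

Δx_D = 38.46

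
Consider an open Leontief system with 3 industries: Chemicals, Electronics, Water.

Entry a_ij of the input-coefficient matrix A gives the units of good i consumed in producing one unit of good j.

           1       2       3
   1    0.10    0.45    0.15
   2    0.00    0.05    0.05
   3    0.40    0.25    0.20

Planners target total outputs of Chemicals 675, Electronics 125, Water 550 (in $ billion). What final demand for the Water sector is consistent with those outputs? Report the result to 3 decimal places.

I − A =
  [   0.90    -0.45    -0.15]
  [   0.00     0.95    -0.05]
  [  -0.40    -0.25     0.80]
d = (I − A) x:
  d_1 = (+0.90)·675 + (-0.45)·125 + (-0.15)·550 = 468.750
  d_2 = (+0.00)·675 + (+0.95)·125 + (-0.05)·550 = 91.250
  d_3 = (-0.40)·675 + (-0.25)·125 + (+0.80)·550 = 138.750

d_3 = 138.750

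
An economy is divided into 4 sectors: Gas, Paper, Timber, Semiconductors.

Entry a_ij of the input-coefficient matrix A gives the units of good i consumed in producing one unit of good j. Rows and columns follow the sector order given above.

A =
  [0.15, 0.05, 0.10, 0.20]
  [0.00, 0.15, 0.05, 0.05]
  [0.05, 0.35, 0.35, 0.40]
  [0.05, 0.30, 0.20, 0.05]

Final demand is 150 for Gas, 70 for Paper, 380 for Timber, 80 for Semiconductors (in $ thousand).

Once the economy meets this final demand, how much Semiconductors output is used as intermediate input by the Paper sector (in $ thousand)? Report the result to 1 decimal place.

I − A =
  [   0.85    -0.05    -0.10    -0.20]
  [   0.00     0.85    -0.05    -0.05]
  [  -0.05    -0.35     0.65    -0.40]
  [  -0.05    -0.30    -0.20     0.95]
Compute the cofactors C_ij = (−1)^(i+j)·(3×3 minor ij) of I−A; the adjugate is their transpose:
adj(I−A) = Cᵀ =
  [ 0.421000   0.125125   0.119125   0.145375]
  [ 0.005500   0.441625   0.048625   0.044875]
  [ 0.057500   0.387500   0.665000   0.312500]
  [ 0.036000   0.227625   0.161625   0.450375]
det(I−A) = Σ_j (I−A)_1j·C_1j = (0.85)(0.421000) + (-0.05)(0.005500) + (-0.10)(0.057500) + (-0.20)(0.036000) = 0.344625
(I − A)⁻¹ = adj(I−A) / det(I−A) ≈
  [   1.2216     0.3631     0.3457     0.4218]
  [   0.0160     1.2815     0.1411     0.1302]
  [   0.1668     1.1244     1.9296     0.9068]
  [   0.1045     0.6605     0.4690     1.3069]
First solve x = (I − A)⁻¹ d = adj(I−A)·d / det(I−A); in particular x_2 = (0.005500·150 + 0.441625·70 + 0.048625·380 + 0.044875·80) / 0.344625 = 53.80625 / 0.344625 ≈ 156.130.
Intermediate flow from 4 to 2: z_42 = a_42 · x_2 = 0.30 × 53.80625 / 0.344625 = 16.141875 / 0.344625 ≈ 46.8.

z_42 = 46.8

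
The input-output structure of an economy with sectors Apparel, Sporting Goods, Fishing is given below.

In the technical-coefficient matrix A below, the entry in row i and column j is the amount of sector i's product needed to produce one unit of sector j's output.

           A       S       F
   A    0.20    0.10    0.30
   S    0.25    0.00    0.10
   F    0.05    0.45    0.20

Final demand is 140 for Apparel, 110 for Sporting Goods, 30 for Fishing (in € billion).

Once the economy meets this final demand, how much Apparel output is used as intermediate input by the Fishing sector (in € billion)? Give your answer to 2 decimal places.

I − A =
  [   0.80    -0.10    -0.30]
  [  -0.25     1.00    -0.10]
  [  -0.05    -0.45     0.80]
Cofactors of I−A, C_ij = (−1)^(i+j)·(minor ij) (rows/columns in the sector order above):
  C_11 = (1.00)(0.80) − (-0.10)(-0.45) = 0.7550
  C_12 = −[(-0.25)(0.80) − (-0.10)(-0.05)] = 0.2050
  C_13 = (-0.25)(-0.45) − (1.00)(-0.05) = 0.1625
  C_21 = −[(-0.10)(0.80) − (-0.30)(-0.45)] = 0.2150
  C_22 = (0.80)(0.80) − (-0.30)(-0.05) = 0.6250
  C_23 = −[(0.80)(-0.45) − (-0.10)(-0.05)] = 0.3650
  C_31 = (-0.10)(-0.10) − (-0.30)(1.00) = 0.3100
  C_32 = −[(0.80)(-0.10) − (-0.30)(-0.25)] = 0.1550
  C_33 = (0.80)(1.00) − (-0.10)(-0.25) = 0.7750
det(I−A) = Σ_j (I−A)_1j·C_1j = (0.80)(0.7550) + (-0.10)(0.2050) + (-0.30)(0.1625) = 0.53475
adj(I−A) = Cᵀ =
  [ 0.7550   0.2150   0.3100]
  [ 0.2050   0.6250   0.1550]
  [ 0.1625   0.3650   0.7750]
(I − A)⁻¹ = adj(I−A) / det(I−A) ≈
  [   1.4119     0.4021     0.5797]
  [   0.3834     1.1688     0.2899]
  [   0.3039     0.6826     1.4493]
First solve x = (I − A)⁻¹ d = adj(I−A)·d / det(I−A); in particular x_F = (0.1625·140 + 0.3650·110 + 0.7750·30) / 0.53475 = 86.15 / 0.53475 ≈ 161.1033.
Intermediate flow from A to F: z_AF = a_AF · x_F = 0.30 × 86.15 / 0.53475 = 25.845 / 0.53475 ≈ 48.33.

z_AF = 48.33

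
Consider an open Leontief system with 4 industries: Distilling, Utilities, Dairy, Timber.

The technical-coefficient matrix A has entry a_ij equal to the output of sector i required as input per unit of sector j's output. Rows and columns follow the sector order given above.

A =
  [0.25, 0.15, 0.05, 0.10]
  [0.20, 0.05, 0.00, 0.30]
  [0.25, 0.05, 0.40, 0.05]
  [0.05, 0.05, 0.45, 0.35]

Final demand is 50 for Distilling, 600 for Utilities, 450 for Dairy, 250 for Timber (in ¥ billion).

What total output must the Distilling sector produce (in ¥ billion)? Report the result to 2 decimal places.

x_1 = 560.23

I − A =
  [   0.75    -0.15    -0.05    -0.10]
  [  -0.20     0.95     0.00    -0.30]
  [  -0.25    -0.05     0.60    -0.05]
  [  -0.05    -0.05    -0.45     0.65]
Compute the cofactors C_ij = (−1)^(i+j)·(3×3 minor ij) of I−A; the adjugate is their transpose:
adj(I−A) = Cᵀ =
  [ 0.333375   0.062125   0.093125   0.087125]
  [ 0.116250   0.253125   0.117500   0.143750]
  [ 0.160750   0.052000   0.424375   0.081375]
  [ 0.145875   0.060250   0.310000   0.397125]
det(I−A) = Σ_j (I−A)_1j·C_1j = (0.75)(0.333375) + (-0.15)(0.116250) + (-0.05)(0.160750) + (-0.10)(0.145875) = 0.20996875
(I − A)⁻¹ = adj(I−A) / det(I−A) ≈
  [   1.5877     0.2959     0.4435     0.4149]
  [   0.5537     1.2055     0.5596     0.6846]
  [   0.7656     0.2477     2.0211     0.3876]
  [   0.6947     0.2869     1.4764     1.8914]
x = (I − A)⁻¹ d = adj(I−A)·d / det(I−A), with det(I−A) = 0.20996875:
  x_1 = (0.333375·50 + 0.062125·600 + 0.093125·450 + 0.087125·250) / 0.20996875 = 117.63125 / 0.20996875 ≈ 560.23
  x_2 = (0.116250·50 + 0.253125·600 + 0.117500·450 + 0.143750·250) / 0.20996875 = 246.50 / 0.20996875 ≈ 1173.98
  x_3 = (0.160750·50 + 0.052000·600 + 0.424375·450 + 0.081375·250) / 0.20996875 = 250.55 / 0.20996875 ≈ 1193.27
  x_4 = (0.145875·50 + 0.060250·600 + 0.310000·450 + 0.397125·250) / 0.20996875 = 282.225 / 0.20996875 ≈ 1344.13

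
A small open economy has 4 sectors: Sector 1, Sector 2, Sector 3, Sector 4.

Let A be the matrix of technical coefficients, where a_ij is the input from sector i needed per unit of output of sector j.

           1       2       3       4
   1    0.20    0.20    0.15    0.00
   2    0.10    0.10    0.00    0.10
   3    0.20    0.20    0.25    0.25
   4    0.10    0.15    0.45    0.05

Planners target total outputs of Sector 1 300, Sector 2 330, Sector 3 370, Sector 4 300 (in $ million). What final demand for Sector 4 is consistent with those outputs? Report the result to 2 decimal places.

I − A =
  [   0.80    -0.20    -0.15     0.00]
  [  -0.10     0.90     0.00    -0.10]
  [  -0.20    -0.20     0.75    -0.25]
  [  -0.10    -0.15    -0.45     0.95]
d = (I − A) x:
  d_1 = (+0.80)·300 + (-0.20)·330 + (-0.15)·370 + (+0.00)·300 = 118.50
  d_2 = (-0.10)·300 + (+0.90)·330 + (+0.00)·370 + (-0.10)·300 = 237.00
  d_3 = (-0.20)·300 + (-0.20)·330 + (+0.75)·370 + (-0.25)·300 = 76.50
  d_4 = (-0.10)·300 + (-0.15)·330 + (-0.45)·370 + (+0.95)·300 = 39.00

d_4 = 39.00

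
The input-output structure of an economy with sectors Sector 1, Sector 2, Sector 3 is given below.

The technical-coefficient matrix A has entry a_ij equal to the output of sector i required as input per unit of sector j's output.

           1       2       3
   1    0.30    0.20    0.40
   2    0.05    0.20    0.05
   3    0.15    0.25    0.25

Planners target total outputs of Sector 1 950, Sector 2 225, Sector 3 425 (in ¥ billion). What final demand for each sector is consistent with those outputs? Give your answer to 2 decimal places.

I − A =
  [   0.70    -0.20    -0.40]
  [  -0.05     0.80    -0.05]
  [  -0.15    -0.25     0.75]
d = (I − A) x:
  d_1 = (+0.70)·950 + (-0.20)·225 + (-0.40)·425 = 450.00
  d_2 = (-0.05)·950 + (+0.80)·225 + (-0.05)·425 = 111.25
  d_3 = (-0.15)·950 + (-0.25)·225 + (+0.75)·425 = 120.00

d_1 = 450.00, d_2 = 111.25, d_3 = 120.00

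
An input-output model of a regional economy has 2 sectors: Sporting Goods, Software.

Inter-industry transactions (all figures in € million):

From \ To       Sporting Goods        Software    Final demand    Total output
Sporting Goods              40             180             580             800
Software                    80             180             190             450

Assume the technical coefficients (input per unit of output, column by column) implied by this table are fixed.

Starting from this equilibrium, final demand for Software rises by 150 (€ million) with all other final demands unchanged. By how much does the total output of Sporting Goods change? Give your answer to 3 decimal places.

Δx_1 = 113.208

Technical coefficients a_ij = z_ij / X_j:
  a_11 = 40/800 = 0.05, a_21 = 80/800 = 0.10
  a_12 = 180/450 = 0.40, a_22 = 180/450 = 0.40
I − A =
  [   0.95    -0.40]
  [  -0.10     0.60]
det(I−A) = (0.95)(0.60) − (-0.40)(-0.10) = 0.5300
adj(I−A) = [[0.60, 0.40], [0.10, 0.95]]
(I − A)⁻¹ = adj(I−A) / det(I−A) ≈
  [   1.1321     0.7547]
  [   0.1887     1.7925]
Δx = (I − A)⁻¹ Δd with Δd having +150 in the Software component and 0 elsewhere.
So Δx_1 = L_12 · (+150), where L_12 = adj(I−A)_12 / det(I−A) = 0.40 / 0.5300.
Δx_1 = 0.40 × (+150) / 0.5300 = 60.00 / 0.5300 ≈ 113.208.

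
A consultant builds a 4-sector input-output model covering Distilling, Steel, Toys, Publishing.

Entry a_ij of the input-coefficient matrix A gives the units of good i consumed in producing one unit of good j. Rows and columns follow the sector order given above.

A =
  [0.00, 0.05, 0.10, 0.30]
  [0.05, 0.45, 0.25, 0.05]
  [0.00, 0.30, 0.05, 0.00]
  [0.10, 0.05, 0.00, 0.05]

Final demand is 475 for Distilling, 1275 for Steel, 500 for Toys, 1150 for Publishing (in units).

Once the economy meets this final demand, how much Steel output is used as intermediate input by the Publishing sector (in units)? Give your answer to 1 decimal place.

I − A =
  [   1.00    -0.05    -0.10    -0.30]
  [  -0.05     0.55    -0.25    -0.05]
  [   0.00    -0.30     0.95     0.00]
  [  -0.10    -0.05     0.00     0.95]
Compute the cofactors C_ij = (−1)^(i+j)·(3×3 minor ij) of I−A; the adjugate is their transpose:
adj(I−A) = Cᵀ =
  [ 0.422750   0.087875   0.067625   0.138125]
  [ 0.049875   0.874000   0.235250   0.061750]
  [ 0.015750   0.276000   0.500125   0.019500]
  [ 0.047125   0.055250   0.019500   0.443625]
det(I−A) = Σ_j (I−A)_1j·C_1j = (1.00)(0.422750) + (-0.05)(0.049875) + (-0.10)(0.015750) + (-0.30)(0.047125) = 0.40454375
(I − A)⁻¹ = adj(I−A) / det(I−A) ≈
  [   1.0450     0.2172     0.1672     0.3414]
  [   0.1233     2.1605     0.5815     0.1526]
  [   0.0389     0.6823     1.2363     0.0482]
  [   0.1165     0.1366     0.0482     1.0966]
First solve x = (I − A)⁻¹ d = adj(I−A)·d / det(I−A); in particular x_P = (0.047125·475 + 0.055250·1275 + 0.019500·500 + 0.443625·1150) / 0.40454375 = 612.746875 / 0.40454375 ≈ 1514.662.
Intermediate flow from S to P: z_SP = a_SP · x_P = 0.05 × 612.746875 / 0.40454375 = 30.63734375 / 0.40454375 ≈ 75.7.

z_SP = 75.7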